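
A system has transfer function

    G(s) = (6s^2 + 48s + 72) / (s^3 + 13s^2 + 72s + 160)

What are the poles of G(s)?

s = -4 ± 4j, -5

The poles are the roots of the denominator s^3 + 13s^2 + 72s + 160 = 0.
Trying s = -5: the polynomial evaluates to 0, so (s + 5) is a factor.
Dividing out leaves s^2 + 8s + 32 = 0.
The quadratic formula then gives s = -4 ± 4j.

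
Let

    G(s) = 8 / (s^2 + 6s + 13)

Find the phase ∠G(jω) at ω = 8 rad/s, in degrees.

∠G(j8) ≈ -136.7°

At s = j8: numerator = 8, denominator = -51 + j48.
∠G = ∠num − ∠den = 0° − (136.74°) = -136.7°.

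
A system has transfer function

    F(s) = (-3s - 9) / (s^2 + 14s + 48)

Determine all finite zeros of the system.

Set the numerator to zero: -3s - 9 = 0, i.e. -3·(s + 3) = 0.
So s = -3.

s = -3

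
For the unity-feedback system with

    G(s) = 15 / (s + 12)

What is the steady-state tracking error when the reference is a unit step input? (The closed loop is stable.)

G(s) has no poles at the origin.
This is a Type 0 system. Kp = lim_{s→0} G(s) = 15/12 = 5/4.
e_ss = 1/(1 + Kp) = 1/(1 + 5/4) = 4/9 ≈ 0.4444.

e_ss = 0.4444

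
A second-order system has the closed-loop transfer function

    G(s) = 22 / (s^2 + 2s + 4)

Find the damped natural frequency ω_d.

Comparing s^2 + 2s + 4 to s^2 + 2ζωₙs + ωₙ²: ωₙ = 2 rad/s and ζ = 2/(2·2) = 0.5.
ζωₙ = 2/2 = 1, so ω_d = ωₙ√(1−ζ²) = √(ωₙ² − (ζωₙ)²) = √(4 − 1²) = √3 ≈ 1.732 rad/s.

ω_d ≈ 1.732 rad/s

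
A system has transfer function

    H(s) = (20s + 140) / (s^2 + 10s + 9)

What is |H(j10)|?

|H(j10)| ≈ 1.806

Substitute s = j10: numerator = 140 + j200, denominator = -91 + j100.
|H(j10)| = |140 + j200| / |-91 + j100| = 244.13 / 135.21 ≈ 1.806.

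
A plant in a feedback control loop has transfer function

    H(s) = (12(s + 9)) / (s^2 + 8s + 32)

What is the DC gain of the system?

H(0) = 27/8 ≈ 3.375

At s = 0 each factor (s + a) contributes a and each (s^2 + bs + c) contributes c.
H(0) = 12·(9) / ((32)) = 108/32 = 27/8.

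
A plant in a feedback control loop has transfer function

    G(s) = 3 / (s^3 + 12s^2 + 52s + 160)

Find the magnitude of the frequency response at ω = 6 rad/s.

Substitute s = j6: numerator = 3, denominator = -272 + j96.
|G(j6)| = |3| / |-272 + j96| = 3 / 288.44 ≈ 0.01040.

|G(j6)| ≈ 0.01040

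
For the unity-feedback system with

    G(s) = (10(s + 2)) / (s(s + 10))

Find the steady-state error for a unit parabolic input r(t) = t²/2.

e_ss = ∞

G(s) has one pole at the origin.
This is a Type 1 system; Ka = lim_{s→0} s^2·G(s) = 0, so the steady-state error for a parabola input is infinite.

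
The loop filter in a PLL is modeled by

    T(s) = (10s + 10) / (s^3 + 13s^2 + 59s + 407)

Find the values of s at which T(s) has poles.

The poles are the roots of the denominator s^3 + 13s^2 + 59s + 407 = 0.
Trying s = -11: the polynomial evaluates to 0, so (s + 11) is a factor.
Dividing out leaves s^2 + 2s + 37 = 0.
The quadratic formula then gives s = -1 ± 6j.

s = -1 + 6j, -1 - 6j, -11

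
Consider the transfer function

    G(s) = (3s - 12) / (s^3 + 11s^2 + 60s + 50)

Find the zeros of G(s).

s = 4

Set the numerator to zero: 3s - 12 = 0, i.e. 3·(s - 4) = 0.
So s = 4.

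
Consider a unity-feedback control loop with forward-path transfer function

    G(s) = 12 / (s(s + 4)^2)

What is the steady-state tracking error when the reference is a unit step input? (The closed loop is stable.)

e_ss = 0

G(s) has one pole at the origin.
This is a Type 1 system; for a step input the steady-state error is zero.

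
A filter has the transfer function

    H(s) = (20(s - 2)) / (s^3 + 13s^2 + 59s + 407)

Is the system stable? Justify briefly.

stable

The denominator s^3 + 13s^2 + 59s + 407 factors as (s^2 + 2s + 37)(s + 11), giving poles at s = -1 ± 6j, -11.
Since all poles lie strictly in the left half-plane, the system is stable.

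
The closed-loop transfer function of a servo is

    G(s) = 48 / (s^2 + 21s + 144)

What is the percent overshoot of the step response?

Comparing s^2 + 21s + 144 to s^2 + 2ζωₙs + ωₙ²: ωₙ = 12 rad/s and ζ = 21/(2·12) = 0.875.
%OS = 100·exp(−πζ/√(1−ζ²)) = 100·exp(−π·0.875/√(1−0.875²)) ≈ 0.342%.

%OS ≈ 0.342%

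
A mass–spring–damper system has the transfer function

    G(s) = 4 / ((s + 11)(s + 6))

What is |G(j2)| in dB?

Substitute s = j2: numerator = 4, denominator = 62 + j34.
|G(j2)| = |4| / |62 + j34| = 4 / 70.711 ≈ 0.05657.
In decibels: 20·log₁₀(0.05657) ≈ -24.9 dB.

|G(j2)|_dB ≈ -24.9 dB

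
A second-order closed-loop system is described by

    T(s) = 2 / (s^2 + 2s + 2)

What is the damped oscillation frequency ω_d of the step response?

ω_d = 1 rad/s

Comparing s^2 + 2s + 2 to s^2 + 2ζωₙs + ωₙ²: ωₙ = √2 ≈ 1.414 rad/s and ζ = 2/(2·√2) ≈ 0.7071.
ζωₙ = 2/2 = 1, so ω_d = ωₙ√(1−ζ²) = √(ωₙ² − (ζωₙ)²) = √(2 − 1²) = √1 = 1 rad/s.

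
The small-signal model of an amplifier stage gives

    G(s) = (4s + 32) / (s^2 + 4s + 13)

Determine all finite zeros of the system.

Set the numerator to zero: 4s + 32 = 0, i.e. 4·(s + 8) = 0.
So s = -8.

s = -8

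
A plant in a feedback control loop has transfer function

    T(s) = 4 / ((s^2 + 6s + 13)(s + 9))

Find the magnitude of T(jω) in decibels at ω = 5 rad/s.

Substitute s = j5: numerator = 4, denominator = -258 + j210.
|T(j5)| = |4| / |-258 + j210| = 4 / 332.66 ≈ 0.01202.
In decibels: 20·log₁₀(0.01202) ≈ -38.4 dB.

|T(j5)|_dB ≈ -38.4 dB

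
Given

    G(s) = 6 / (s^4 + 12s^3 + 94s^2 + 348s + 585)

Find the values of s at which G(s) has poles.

The poles are the roots of the denominator s^4 + 12s^3 + 94s^2 + 348s + 585 = 0.
No real roots exist; factor into two real quadratics: (s^2 + 6s + 45)(s^2 + 6s + 13) = 0.
Each quadratic gives a conjugate pair via the quadratic formula.

s = -3 ± 6j, -3 ± 2j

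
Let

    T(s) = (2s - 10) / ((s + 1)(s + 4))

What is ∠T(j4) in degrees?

∠T(j4) ≈ 20.38°

At s = j4: numerator = -10 + j8, denominator = -12 + j20.
∠T = ∠num − ∠den = 141.34° − (120.96°) = 20.38°.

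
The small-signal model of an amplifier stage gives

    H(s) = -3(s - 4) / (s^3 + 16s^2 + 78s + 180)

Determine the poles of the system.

The poles are the roots of the denominator s^3 + 16s^2 + 78s + 180 = 0.
Trying s = -10: the polynomial evaluates to 0, so (s + 10) is a factor.
Dividing out leaves s^2 + 6s + 18 = 0.
The quadratic formula then gives s = -3 ± 3j.

s = -3 + 3j, -3 - 3j, -10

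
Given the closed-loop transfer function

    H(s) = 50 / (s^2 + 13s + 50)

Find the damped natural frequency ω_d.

ω_d ≈ 2.784 rad/s

Comparing s^2 + 13s + 50 to s^2 + 2ζωₙs + ωₙ²: ωₙ = √50 ≈ 7.071 rad/s and ζ = 13/(2·√50) ≈ 0.9192.
ζωₙ = 13/2 = 6.5, so ω_d = ωₙ√(1−ζ²) = √(ωₙ² − (ζωₙ)²) = √(50 − 6.5²) = √7.75 ≈ 2.784 rad/s.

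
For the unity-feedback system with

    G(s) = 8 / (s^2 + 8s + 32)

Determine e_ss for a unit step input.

e_ss = 0.8000

G(s) has no poles at the origin.
This is a Type 0 system. Kp = lim_{s→0} G(s) = 8/32 = 1/4.
e_ss = 1/(1 + Kp) = 1/(1 + 1/4) = 4/5 ≈ 0.8000.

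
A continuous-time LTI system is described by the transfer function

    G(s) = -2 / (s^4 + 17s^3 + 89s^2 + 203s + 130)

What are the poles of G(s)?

The poles are the roots of the denominator s^4 + 17s^3 + 89s^2 + 203s + 130 = 0.
Trying s = -1: the polynomial evaluates to 0, so (s + 1) is a factor.
Dividing out leaves s^3 + 16s^2 + 73s + 130 = 0.
This factors further as (s^2 + 6s + 13)(s + 10) = 0.

s = -3 + 2j, -3 - 2j, -1, -10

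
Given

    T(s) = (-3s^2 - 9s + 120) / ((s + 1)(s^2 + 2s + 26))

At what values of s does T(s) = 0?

s = 5, -8

Set the numerator to zero: -3s^2 - 9s + 120 = 0, i.e. -3·(s^2 + 3s - 40) = 0.
Factoring: (s - 5)(s + 8) = 0.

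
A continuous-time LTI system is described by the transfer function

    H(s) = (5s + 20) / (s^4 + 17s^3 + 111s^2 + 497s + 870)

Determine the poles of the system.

s = -2 + 5j, -2 - 5j, -3, -10

The poles are the roots of the denominator s^4 + 17s^3 + 111s^2 + 497s + 870 = 0.
Trying s = -3: the polynomial evaluates to 0, so (s + 3) is a factor.
Dividing out leaves s^3 + 14s^2 + 69s + 290 = 0.
This factors further as (s^2 + 4s + 29)(s + 10) = 0.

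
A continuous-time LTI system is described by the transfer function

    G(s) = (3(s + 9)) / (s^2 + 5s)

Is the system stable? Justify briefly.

The denominator s^2 + 5s factors as s(s + 5), giving poles at s = 0, -5.
Since the simple pole(s) at s = 0 lie on the jω-axis with none in the right half-plane, the system is marginally stable.

marginally stable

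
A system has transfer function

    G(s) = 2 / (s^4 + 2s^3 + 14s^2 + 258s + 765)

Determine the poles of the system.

s = 3 ± 6j, -4 ± j

The poles are the roots of the denominator s^4 + 2s^3 + 14s^2 + 258s + 765 = 0.
No real roots exist; factor into two real quadratics: (s^2 - 6s + 45)(s^2 + 8s + 17) = 0.
Each quadratic gives a conjugate pair via the quadratic formula.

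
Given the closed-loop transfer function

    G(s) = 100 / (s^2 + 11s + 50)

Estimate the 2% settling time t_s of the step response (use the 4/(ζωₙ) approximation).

Comparing s^2 + 11s + 50 to s^2 + 2ζωₙs + ωₙ²: ωₙ = √50 ≈ 7.071 rad/s and ζ = 11/(2·√50) ≈ 0.7778.
ζωₙ = 11/2 = 5.5, so t_s ≈ 4/(ζωₙ) = 4/5.5 ≈ 0.7273 s.

t_s ≈ 0.7273 s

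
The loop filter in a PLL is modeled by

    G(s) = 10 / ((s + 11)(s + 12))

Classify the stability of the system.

stable

The poles can be read from the denominator factors: s = -11, -12.
Since all poles lie strictly in the left half-plane, the system is stable.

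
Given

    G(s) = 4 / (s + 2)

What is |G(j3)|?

|G(j3)| ≈ 1.109

Substitute s = j3: numerator = 4, denominator = 2 + j3.
|G(j3)| = |4| / |2 + j3| = 4 / 3.6056 ≈ 1.109.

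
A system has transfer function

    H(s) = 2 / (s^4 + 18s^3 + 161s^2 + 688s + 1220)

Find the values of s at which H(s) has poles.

The poles are the roots of the denominator s^4 + 18s^3 + 161s^2 + 688s + 1220 = 0.
No real roots exist; factor into two real quadratics: (s^2 + 8s + 20)(s^2 + 10s + 61) = 0.
Each quadratic gives a conjugate pair via the quadratic formula.

s = -4 ± 2j, -5 ± 6j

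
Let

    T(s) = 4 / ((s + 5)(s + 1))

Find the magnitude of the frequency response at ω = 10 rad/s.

|T(j10)| ≈ 0.03560

Substitute s = j10: numerator = 4, denominator = -95 + j60.
|T(j10)| = |4| / |-95 + j60| = 4 / 112.36 ≈ 0.03560.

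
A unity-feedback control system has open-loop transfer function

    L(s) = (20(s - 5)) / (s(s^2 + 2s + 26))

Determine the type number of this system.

Type 1

The denominator has 1 factor of s at the origin (free integrator), so this is a Type 1 system.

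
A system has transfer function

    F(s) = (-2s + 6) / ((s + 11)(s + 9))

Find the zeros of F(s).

Set the numerator to zero: -2s + 6 = 0, i.e. -2·(s - 3) = 0.
So s = 3.

s = 3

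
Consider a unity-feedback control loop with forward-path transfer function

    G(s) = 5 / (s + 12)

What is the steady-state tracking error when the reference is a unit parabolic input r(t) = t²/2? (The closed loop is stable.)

G(s) has no poles at the origin.
This is a Type 0 system; Ka = lim_{s→0} s^2·G(s) = 0, so the steady-state error for a parabola input is infinite.

e_ss = ∞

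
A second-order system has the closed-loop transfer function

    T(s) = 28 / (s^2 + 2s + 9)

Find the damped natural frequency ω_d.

ω_d ≈ 2.828 rad/s

Comparing s^2 + 2s + 9 to s^2 + 2ζωₙs + ωₙ²: ωₙ = 3 rad/s and ζ = 2/(2·3) ≈ 0.3333.
ζωₙ = 2/2 = 1, so ω_d = ωₙ√(1−ζ²) = √(ωₙ² − (ζωₙ)²) = √(9 − 1²) = √8 ≈ 2.828 rad/s.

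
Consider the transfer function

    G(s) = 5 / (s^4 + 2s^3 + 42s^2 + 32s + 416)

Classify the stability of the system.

marginally stable

The denominator s^4 + 2s^3 + 42s^2 + 32s + 416 factors as (s^2 + 16)(s^2 + 2s + 26), giving poles at s = ±4j, -1 ± 5j.
Since the simple pole(s) at s = 4j, -4j lie on the jω-axis with none in the right half-plane, the system is marginally stable.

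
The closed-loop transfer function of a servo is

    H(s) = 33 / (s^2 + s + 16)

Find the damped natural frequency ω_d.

ω_d ≈ 3.969 rad/s

Comparing s^2 + s + 16 to s^2 + 2ζωₙs + ωₙ²: ωₙ = 4 rad/s and ζ = 1/(2·4) = 0.125.
ζωₙ = 1/2 = 0.5, so ω_d = ωₙ√(1−ζ²) = √(ωₙ² − (ζωₙ)²) = √(16 − 0.5²) = √15.75 ≈ 3.969 rad/s.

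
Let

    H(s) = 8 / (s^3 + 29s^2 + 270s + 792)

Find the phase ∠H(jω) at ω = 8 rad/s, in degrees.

At s = j8: numerator = 8, denominator = -1064 + j1648.
∠H = ∠num − ∠den = 0° − (122.85°) = -122.8°.

∠H(j8) ≈ -122.8°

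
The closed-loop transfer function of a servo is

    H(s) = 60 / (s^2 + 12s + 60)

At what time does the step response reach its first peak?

Comparing s^2 + 12s + 60 to s^2 + 2ζωₙs + ωₙ²: ωₙ = √60 ≈ 7.746 rad/s and ζ = 12/(2·√60) ≈ 0.7746.
ζωₙ = 12/2 = 6, so ω_d = ωₙ√(1−ζ²) = √(ωₙ² − (ζωₙ)²) = √(60 − 6²) = √24 ≈ 4.899 rad/s.
t_p = π/ω_d = π/4.899 ≈ 0.6413 s.

t_p ≈ 0.6413 s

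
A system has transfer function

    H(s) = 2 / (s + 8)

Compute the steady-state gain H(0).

Set s = 0: H(0) = (2) / (8) = 1/4.

H(0) = 1/4 ≈ 0.2500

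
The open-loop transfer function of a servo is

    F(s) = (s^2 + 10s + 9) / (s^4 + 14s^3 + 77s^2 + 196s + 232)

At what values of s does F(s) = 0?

Set the numerator to zero: s^2 + 10s + 9 = 0.
Factoring: (s + 9)(s + 1) = 0.

s = -9, -1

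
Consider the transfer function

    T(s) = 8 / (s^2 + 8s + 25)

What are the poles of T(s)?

s = -4 + 3j, -4 - 3j

The poles are the roots of the denominator s^2 + 8s + 25 = 0.
Using the quadratic formula: s = (-8 ± √(-36))/2 = -4 ± 3j.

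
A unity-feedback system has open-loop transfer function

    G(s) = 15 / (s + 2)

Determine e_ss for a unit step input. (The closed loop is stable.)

G(s) has no poles at the origin.
This is a Type 0 system. Kp = lim_{s→0} G(s) = 15/2.
e_ss = 1/(1 + Kp) = 1/(1 + 15/2) = 2/17 ≈ 0.1176.

e_ss = 0.1176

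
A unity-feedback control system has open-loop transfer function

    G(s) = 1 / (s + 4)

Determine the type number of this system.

Type 0

The denominator has no factor of s at the origin — no free integrator — so this is a Type 0 system.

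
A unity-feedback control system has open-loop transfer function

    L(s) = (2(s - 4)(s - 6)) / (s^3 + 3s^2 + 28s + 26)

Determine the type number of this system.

The denominator has no factor of s at the origin — no free integrator — so this is a Type 0 system.

Type 0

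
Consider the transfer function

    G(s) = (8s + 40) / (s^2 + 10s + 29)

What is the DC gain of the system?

G(0) = 40/29 ≈ 1.379

Set s = 0: G(0) = (40) / (29) = 40/29.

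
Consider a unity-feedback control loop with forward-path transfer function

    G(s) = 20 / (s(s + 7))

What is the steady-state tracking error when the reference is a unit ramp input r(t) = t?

G(s) has one pole at the origin.
This is a Type 1 system. Kv = lim_{s→0} s·G(s) = 20/7.
e_ss = 1/Kv = 1/(20/7) = 7/20 ≈ 0.3500.

e_ss = 0.3500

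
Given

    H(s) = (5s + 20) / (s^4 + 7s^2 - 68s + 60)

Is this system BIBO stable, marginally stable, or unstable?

The denominator s^4 + 7s^2 - 68s + 60 factors as (s - 1)(s^2 + 4s + 20)(s - 3), giving poles at s = 1, -2 ± 4j, 3.
Since the pole(s) at s = 1, 3 lie in the right half-plane, the system is unstable.

unstable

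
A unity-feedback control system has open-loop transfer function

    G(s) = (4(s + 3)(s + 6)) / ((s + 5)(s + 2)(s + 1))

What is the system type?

The denominator has no factor of s at the origin — no free integrator — so this is a Type 0 system.

Type 0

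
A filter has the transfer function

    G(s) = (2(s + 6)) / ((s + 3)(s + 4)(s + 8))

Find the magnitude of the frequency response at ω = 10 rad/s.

|G(j10)| ≈ 0.01620

Substitute s = j10: numerator = 12 + j20, denominator = -1404 - j320.
|G(j10)| = |12 + j20| / |-1404 - j320| = 23.324 / 1440.0 ≈ 0.01620.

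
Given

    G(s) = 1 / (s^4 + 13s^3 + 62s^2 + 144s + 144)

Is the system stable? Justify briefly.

The denominator s^4 + 13s^3 + 62s^2 + 144s + 144 factors as (s + 3)(s + 6)(s^2 + 4s + 8), giving poles at s = -3, -6, -2 ± 2j.
Since all poles lie strictly in the left half-plane, the system is stable.

stable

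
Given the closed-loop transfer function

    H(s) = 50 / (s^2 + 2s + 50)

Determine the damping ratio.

ζ ≈ 0.1414

Compare the denominator to the standard form s^2 + 2ζωₙs + ωₙ².
ωₙ² = 50, so ωₙ = √50 ≈ 7.071 rad/s.
2ζωₙ = 2, so ζ = 2/(2·√50) ≈ 0.1414.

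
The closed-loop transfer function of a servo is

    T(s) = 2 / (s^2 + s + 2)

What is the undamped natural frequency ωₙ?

ωₙ ≈ 1.414 rad/s

Compare the denominator to the standard form s^2 + 2ζωₙs + ωₙ².
ωₙ² = 2, so ωₙ = √2 ≈ 1.414 rad/s.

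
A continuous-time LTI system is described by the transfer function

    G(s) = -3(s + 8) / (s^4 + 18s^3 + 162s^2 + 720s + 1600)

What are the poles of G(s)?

s = -5 ± 5j, -4 ± 4j

The poles are the roots of the denominator s^4 + 18s^3 + 162s^2 + 720s + 1600 = 0.
No real roots exist; factor into two real quadratics: (s^2 + 10s + 50)(s^2 + 8s + 32) = 0.
Each quadratic gives a conjugate pair via the quadratic formula.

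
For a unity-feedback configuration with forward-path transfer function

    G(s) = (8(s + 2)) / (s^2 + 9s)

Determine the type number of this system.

The denominator has 1 factor of s at the origin (free integrator), so this is a Type 1 system.

Type 1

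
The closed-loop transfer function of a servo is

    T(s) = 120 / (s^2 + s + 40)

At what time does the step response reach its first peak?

Comparing s^2 + s + 40 to s^2 + 2ζωₙs + ωₙ²: ωₙ = √40 ≈ 6.325 rad/s and ζ = 1/(2·√40) ≈ 0.07906.
ζωₙ = 1/2 = 0.5, so ω_d = ωₙ√(1−ζ²) = √(ωₙ² − (ζωₙ)²) = √(40 − 0.5²) = √39.75 ≈ 6.305 rad/s.
t_p = π/ω_d = π/6.305 ≈ 0.4983 s.

t_p ≈ 0.4983 s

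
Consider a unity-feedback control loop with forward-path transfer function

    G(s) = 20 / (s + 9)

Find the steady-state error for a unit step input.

G(s) has no poles at the origin.
This is a Type 0 system. Kp = lim_{s→0} G(s) = 20/9.
e_ss = 1/(1 + Kp) = 1/(1 + 20/9) = 9/29 ≈ 0.3103.

e_ss = 0.3103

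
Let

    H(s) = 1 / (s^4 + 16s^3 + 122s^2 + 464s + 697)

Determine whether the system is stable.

The denominator s^4 + 16s^3 + 122s^2 + 464s + 697 factors as (s^2 + 8s + 17)(s^2 + 8s + 41), giving poles at s = -4 ± j, -4 ± 5j.
Since all poles lie strictly in the left half-plane, the system is stable.

stable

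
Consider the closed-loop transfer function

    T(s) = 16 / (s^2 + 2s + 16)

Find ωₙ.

Compare the denominator to the standard form s^2 + 2ζωₙs + ωₙ².
ωₙ² = 16, so ωₙ = 4 rad/s.

ωₙ = 4 rad/s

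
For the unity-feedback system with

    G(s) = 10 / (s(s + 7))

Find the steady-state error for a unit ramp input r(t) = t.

e_ss = 0.7000

G(s) has one pole at the origin.
This is a Type 1 system. Kv = lim_{s→0} s·G(s) = 10/7.
e_ss = 1/Kv = 1/(10/7) = 7/10 ≈ 0.7000.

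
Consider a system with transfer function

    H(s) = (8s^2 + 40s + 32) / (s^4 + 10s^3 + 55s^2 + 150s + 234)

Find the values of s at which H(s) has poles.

The poles are the roots of the denominator s^4 + 10s^3 + 55s^2 + 150s + 234 = 0.
No real roots exist; factor into two real quadratics: (s^2 + 6s + 18)(s^2 + 4s + 13) = 0.
Each quadratic gives a conjugate pair via the quadratic formula.

s = -3 ± 3j, -2 ± 3j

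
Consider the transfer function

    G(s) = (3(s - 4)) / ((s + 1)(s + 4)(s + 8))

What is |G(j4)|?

Substitute s = j4: numerator = -12 + j12, denominator = -176 + j112.
|G(j4)| = |-12 + j12| / |-176 + j112| = 16.971 / 208.61 ≈ 0.08135.

|G(j4)| ≈ 0.08135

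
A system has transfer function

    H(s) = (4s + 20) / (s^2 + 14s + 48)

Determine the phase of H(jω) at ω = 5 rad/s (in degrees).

∠H(j5) ≈ -26.81°

At s = j5: numerator = 20 + j20, denominator = 23 + j70.
∠H = ∠num − ∠den = 45° − (71.811°) = -26.81°.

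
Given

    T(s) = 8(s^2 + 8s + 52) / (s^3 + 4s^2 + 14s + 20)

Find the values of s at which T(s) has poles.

The poles are the roots of the denominator s^3 + 4s^2 + 14s + 20 = 0.
Trying s = -2: the polynomial evaluates to 0, so (s + 2) is a factor.
Dividing out leaves s^2 + 2s + 10 = 0.
The quadratic formula then gives s = -1 ± 3j.

s = -1 ± 3j, -2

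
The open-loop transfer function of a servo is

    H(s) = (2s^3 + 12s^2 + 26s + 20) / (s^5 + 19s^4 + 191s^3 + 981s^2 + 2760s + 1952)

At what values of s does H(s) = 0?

Set the numerator to zero: 2s^3 + 12s^2 + 26s + 20 = 0, i.e. 2·(s^3 + 6s^2 + 13s + 10) = 0.
Factoring: (s^2 + 4s + 5)(s + 2) = 0.

s = -2 ± j, -2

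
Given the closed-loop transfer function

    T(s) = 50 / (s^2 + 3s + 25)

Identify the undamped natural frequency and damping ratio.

ωₙ = 5 rad/s, ζ = 0.3

Compare the denominator to the standard form s^2 + 2ζωₙs + ωₙ².
ωₙ² = 25, so ωₙ = 5 rad/s.
2ζωₙ = 3, so ζ = 3/(2·5) = 0.3.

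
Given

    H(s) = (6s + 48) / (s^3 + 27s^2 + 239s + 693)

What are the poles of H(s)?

The poles are the roots of the denominator s^3 + 27s^2 + 239s + 693 = 0.
Trying s = -9: the polynomial evaluates to 0, so (s + 9) is a factor.
Dividing out leaves s^2 + 18s + 77 = 0.
Factoring the quadratic: (s + 7)(s + 11) = 0.

s = -9, -7, -11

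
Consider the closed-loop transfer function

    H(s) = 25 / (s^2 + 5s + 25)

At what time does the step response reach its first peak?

t_p ≈ 0.7255 s

Comparing s^2 + 5s + 25 to s^2 + 2ζωₙs + ωₙ²: ωₙ = 5 rad/s and ζ = 5/(2·5) = 0.5.
ζωₙ = 5/2 = 2.5, so ω_d = ωₙ√(1−ζ²) = √(ωₙ² − (ζωₙ)²) = √(25 − 2.5²) = √18.75 ≈ 4.330 rad/s.
t_p = π/ω_d = π/4.330 ≈ 0.7255 s.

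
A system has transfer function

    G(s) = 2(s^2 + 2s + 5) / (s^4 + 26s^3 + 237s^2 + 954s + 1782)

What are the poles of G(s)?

The poles are the roots of the denominator s^4 + 26s^3 + 237s^2 + 954s + 1782 = 0.
Trying s = -11: the polynomial evaluates to 0, so (s + 11) is a factor.
Dividing out leaves s^3 + 15s^2 + 72s + 162 = 0.
This factors further as (s^2 + 6s + 18)(s + 9) = 0.

s = -11, -3 + 3j, -3 - 3j, -9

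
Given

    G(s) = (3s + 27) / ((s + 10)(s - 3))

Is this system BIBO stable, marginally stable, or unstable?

The poles can be read from the denominator factors: s = -10, 3.
Since the pole(s) at s = 3 lie in the right half-plane, the system is unstable.

unstable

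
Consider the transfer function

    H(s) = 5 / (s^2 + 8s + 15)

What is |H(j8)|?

Substitute s = j8: numerator = 5, denominator = -49 + j64.
|H(j8)| = |5| / |-49 + j64| = 5 / 80.604 ≈ 0.06203.

|H(j8)| ≈ 0.06203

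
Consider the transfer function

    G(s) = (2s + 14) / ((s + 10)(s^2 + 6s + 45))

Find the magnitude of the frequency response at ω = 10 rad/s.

Substitute s = j10: numerator = 14 + j20, denominator = -1150 + j50.
|G(j10)| = |14 + j20| / |-1150 + j50| = 24.413 / 1151.1 ≈ 0.02121.

|G(j10)| ≈ 0.02121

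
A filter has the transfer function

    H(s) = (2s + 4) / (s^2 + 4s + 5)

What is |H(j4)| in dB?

Substitute s = j4: numerator = 4 + j8, denominator = -11 + j16.
|H(j4)| = |4 + j8| / |-11 + j16| = 8.9443 / 19.416 ≈ 0.4607.
In decibels: 20·log₁₀(0.4607) ≈ -6.73 dB.

|H(j4)|_dB ≈ -6.73 dB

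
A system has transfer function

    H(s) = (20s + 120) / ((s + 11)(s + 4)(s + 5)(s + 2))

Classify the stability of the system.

stable

The poles can be read from the denominator factors: s = -11, -4, -5, -2.
Since all poles lie strictly in the left half-plane, the system is stable.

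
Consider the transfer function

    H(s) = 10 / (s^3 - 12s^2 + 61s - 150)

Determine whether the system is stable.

The denominator s^3 - 12s^2 + 61s - 150 factors as (s^2 - 6s + 25)(s - 6), giving poles at s = 3 + 4j, 3 - 4j, 6.
Since the pole(s) at s = 3 + 4j, 3 - 4j, 6 lie in the right half-plane, the system is unstable.

unstable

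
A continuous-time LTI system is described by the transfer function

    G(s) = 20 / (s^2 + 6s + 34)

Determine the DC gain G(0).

G(0) = 10/17 ≈ 0.5882

At s = 0 each factor (s + a) contributes a and each (s^2 + bs + c) contributes c.
G(0) = 20·1 / ((34)) = 20/34 = 10/17.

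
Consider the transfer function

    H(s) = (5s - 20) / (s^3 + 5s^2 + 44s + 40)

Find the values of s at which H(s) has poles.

The poles are the roots of the denominator s^3 + 5s^2 + 44s + 40 = 0.
Trying s = -1: the polynomial evaluates to 0, so (s + 1) is a factor.
Dividing out leaves s^2 + 4s + 40 = 0.
The quadratic formula then gives s = -2 ± 6j.

s = -2 + 6j, -2 - 6j, -1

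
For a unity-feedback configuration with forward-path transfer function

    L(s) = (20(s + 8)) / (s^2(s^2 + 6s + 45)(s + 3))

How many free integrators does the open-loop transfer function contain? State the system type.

The denominator has 2 factors of s at the origin (free integrators), so this is a Type 2 system.

Type 2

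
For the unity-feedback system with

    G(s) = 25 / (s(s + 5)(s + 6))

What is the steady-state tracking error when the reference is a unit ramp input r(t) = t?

e_ss = 1.200

G(s) has one pole at the origin.
This is a Type 1 system. Kv = lim_{s→0} s·G(s) = 25/30 = 5/6.
e_ss = 1/Kv = 1/(5/6) = 6/5 ≈ 1.200.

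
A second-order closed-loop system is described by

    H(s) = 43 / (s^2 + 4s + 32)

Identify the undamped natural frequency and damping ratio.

Compare the denominator to the standard form s^2 + 2ζωₙs + ωₙ².
ωₙ² = 32, so ωₙ = √32 ≈ 5.657 rad/s.
2ζωₙ = 4, so ζ = 4/(2·√32) ≈ 0.3536.

ωₙ ≈ 5.657 rad/s, ζ ≈ 0.3536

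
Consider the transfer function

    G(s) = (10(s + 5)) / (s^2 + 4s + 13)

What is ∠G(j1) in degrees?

∠G(j1) ≈ -7.125°

At s = j1: numerator = 50 + j10, denominator = 12 + j4.
∠G = ∠num − ∠den = 11.310° − (18.435°) = -7.125°.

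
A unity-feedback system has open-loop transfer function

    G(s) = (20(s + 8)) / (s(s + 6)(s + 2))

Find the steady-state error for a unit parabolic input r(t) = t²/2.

e_ss = ∞

G(s) has one pole at the origin.
This is a Type 1 system; Ka = lim_{s→0} s^2·G(s) = 0, so the steady-state error for a parabola input is infinite.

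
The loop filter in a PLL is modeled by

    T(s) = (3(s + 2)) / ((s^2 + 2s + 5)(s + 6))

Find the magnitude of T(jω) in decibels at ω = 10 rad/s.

Substitute s = j10: numerator = 6 + j30, denominator = -770 - j830.
|T(j10)| = |6 + j30| / |-770 - j830| = 30.594 / 1132.2 ≈ 0.02702.
In decibels: 20·log₁₀(0.02702) ≈ -31.4 dB.

|T(j10)|_dB ≈ -31.4 dB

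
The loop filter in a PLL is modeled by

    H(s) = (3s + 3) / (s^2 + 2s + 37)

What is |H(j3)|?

|H(j3)| ≈ 0.3313

Substitute s = j3: numerator = 3 + j9, denominator = 28 + j6.
|H(j3)| = |3 + j9| / |28 + j6| = 9.4868 / 28.636 ≈ 0.3313.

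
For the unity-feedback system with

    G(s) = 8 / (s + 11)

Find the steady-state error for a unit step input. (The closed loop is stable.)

e_ss = 0.5789

G(s) has no poles at the origin.
This is a Type 0 system. Kp = lim_{s→0} G(s) = 8/11.
e_ss = 1/(1 + Kp) = 1/(1 + 8/11) = 11/19 ≈ 0.5789.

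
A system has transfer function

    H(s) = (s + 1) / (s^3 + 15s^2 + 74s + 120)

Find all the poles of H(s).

The poles are the roots of the denominator s^3 + 15s^2 + 74s + 120 = 0.
Trying s = -4: the polynomial evaluates to 0, so (s + 4) is a factor.
Dividing out leaves s^2 + 11s + 30 = 0.
Factoring the quadratic: (s + 5)(s + 6) = 0.

s = -4, -5, -6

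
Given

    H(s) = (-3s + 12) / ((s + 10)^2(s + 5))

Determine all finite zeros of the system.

Set the numerator to zero: -3s + 12 = 0, i.e. -3·(s - 4) = 0.
So s = 4.

s = 4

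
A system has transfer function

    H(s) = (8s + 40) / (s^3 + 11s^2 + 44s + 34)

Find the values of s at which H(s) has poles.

s = -1, -5 + 3j, -5 - 3j

The poles are the roots of the denominator s^3 + 11s^2 + 44s + 34 = 0.
Trying s = -1: the polynomial evaluates to 0, so (s + 1) is a factor.
Dividing out leaves s^2 + 10s + 34 = 0.
The quadratic formula then gives s = -5 ± 3j.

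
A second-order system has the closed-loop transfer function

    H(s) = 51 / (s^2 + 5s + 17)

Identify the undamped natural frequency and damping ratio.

ωₙ ≈ 4.123 rad/s, ζ ≈ 0.6063

Compare the denominator to the standard form s^2 + 2ζωₙs + ωₙ².
ωₙ² = 17, so ωₙ = √17 ≈ 4.123 rad/s.
2ζωₙ = 5, so ζ = 5/(2·√17) ≈ 0.6063.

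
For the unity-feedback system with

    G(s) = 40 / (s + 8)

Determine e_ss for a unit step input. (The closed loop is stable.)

e_ss = 0.1667

G(s) has no poles at the origin.
This is a Type 0 system. Kp = lim_{s→0} G(s) = 40/8 = 5.
e_ss = 1/(1 + Kp) = 1/(1 + 5) = 1/6 ≈ 0.1667.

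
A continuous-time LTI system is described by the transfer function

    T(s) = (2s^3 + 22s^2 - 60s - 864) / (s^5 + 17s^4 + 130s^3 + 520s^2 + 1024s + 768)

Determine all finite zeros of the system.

Set the numerator to zero: 2s^3 + 22s^2 - 60s - 864 = 0, i.e. 2·(s^3 + 11s^2 - 30s - 432) = 0.
Factoring: (s + 9)(s - 6)(s + 8) = 0.

s = -9, 6, -8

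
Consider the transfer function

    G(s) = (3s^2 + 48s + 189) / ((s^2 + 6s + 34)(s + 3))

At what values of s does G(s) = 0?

s = -9, -7

Set the numerator to zero: 3s^2 + 48s + 189 = 0, i.e. 3·(s^2 + 16s + 63) = 0.
Factoring: (s + 9)(s + 7) = 0.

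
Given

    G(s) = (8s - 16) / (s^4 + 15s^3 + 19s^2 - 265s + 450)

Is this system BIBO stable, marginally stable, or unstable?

unstable

The denominator s^4 + 15s^3 + 19s^2 - 265s + 450 factors as (s + 9)(s + 10)(s^2 - 4s + 5), giving poles at s = -9, -10, 2 ± j.
Since the pole(s) at s = 2 + j, 2 - j lie in the right half-plane, the system is unstable.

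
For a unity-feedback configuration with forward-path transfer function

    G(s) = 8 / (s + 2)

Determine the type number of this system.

The denominator has no factor of s at the origin — no free integrator — so this is a Type 0 system.

Type 0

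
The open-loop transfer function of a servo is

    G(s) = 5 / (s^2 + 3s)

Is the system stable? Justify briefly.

marginally stable

The denominator s^2 + 3s factors as s(s + 3), giving poles at s = 0, -3.
Since the simple pole(s) at s = 0 lie on the jω-axis with none in the right half-plane, the system is marginally stable.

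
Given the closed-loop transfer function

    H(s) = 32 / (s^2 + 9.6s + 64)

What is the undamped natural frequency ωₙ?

Compare the denominator to the standard form s^2 + 2ζωₙs + ωₙ².
ωₙ² = 64, so ωₙ = 8 rad/s.

ωₙ = 8 rad/s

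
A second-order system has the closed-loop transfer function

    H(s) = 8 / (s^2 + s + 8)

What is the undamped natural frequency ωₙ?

Compare the denominator to the standard form s^2 + 2ζωₙs + ωₙ².
ωₙ² = 8, so ωₙ = √8 ≈ 2.828 rad/s.

ωₙ ≈ 2.828 rad/s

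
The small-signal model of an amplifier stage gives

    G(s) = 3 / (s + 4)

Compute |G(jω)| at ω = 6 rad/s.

Substitute s = j6: numerator = 3, denominator = 4 + j6.
|G(j6)| = |3| / |4 + j6| = 3 / 7.2111 ≈ 0.4160.

|G(j6)| ≈ 0.4160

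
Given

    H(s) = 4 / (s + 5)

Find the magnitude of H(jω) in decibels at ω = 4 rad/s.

Substitute s = j4: numerator = 4, denominator = 5 + j4.
|H(j4)| = |4| / |5 + j4| = 4 / 6.4031 ≈ 0.6247.
In decibels: 20·log₁₀(0.6247) ≈ -4.09 dB.

|H(j4)|_dB ≈ -4.09 dB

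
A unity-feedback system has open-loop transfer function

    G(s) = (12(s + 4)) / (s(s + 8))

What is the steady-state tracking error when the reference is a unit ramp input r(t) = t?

e_ss = 0.1667

G(s) has one pole at the origin.
This is a Type 1 system. Kv = lim_{s→0} s·G(s) = 48/8 = 6.
e_ss = 1/Kv = 1/(6) = 1/6 ≈ 0.1667.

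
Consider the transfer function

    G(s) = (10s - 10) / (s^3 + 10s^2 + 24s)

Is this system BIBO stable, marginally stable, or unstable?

marginally stable

The denominator s^3 + 10s^2 + 24s factors as s(s + 6)(s + 4), giving poles at s = 0, -6, -4.
Since the simple pole(s) at s = 0 lie on the jω-axis with none in the right half-plane, the system is marginally stable.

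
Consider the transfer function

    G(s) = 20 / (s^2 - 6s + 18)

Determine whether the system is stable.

The denominator s^2 - 6s + 18 factors as (s^2 - 6s + 18), giving poles at s = 3 ± 3j.
Since the pole(s) at s = 3 ± 3j lie in the right half-plane, the system is unstable.

unstable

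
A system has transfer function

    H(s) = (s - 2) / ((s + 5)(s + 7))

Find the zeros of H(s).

Set the numerator to zero: s - 2 = 0.
So s = 2.

s = 2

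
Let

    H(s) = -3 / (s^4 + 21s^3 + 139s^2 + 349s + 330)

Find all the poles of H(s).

The poles are the roots of the denominator s^4 + 21s^3 + 139s^2 + 349s + 330 = 0.
Trying s = -6: the polynomial evaluates to 0, so (s + 6) is a factor.
Dividing out leaves s^3 + 15s^2 + 49s + 55 = 0.
This factors further as (s^2 + 4s + 5)(s + 11) = 0.

s = -2 ± j, -6, -11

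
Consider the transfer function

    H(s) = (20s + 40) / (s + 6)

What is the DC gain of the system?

Set s = 0: H(0) = (40) / (6) = 20/3.

H(0) = 20/3 ≈ 6.667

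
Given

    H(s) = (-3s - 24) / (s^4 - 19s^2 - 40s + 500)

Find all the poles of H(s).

The poles are the roots of the denominator s^4 - 19s^2 - 40s + 500 = 0.
No real roots exist; factor into two real quadratics: (s^2 + 8s + 25)(s^2 - 8s + 20) = 0.
Each quadratic gives a conjugate pair via the quadratic formula.

s = -4 ± 3j, 4 ± 2j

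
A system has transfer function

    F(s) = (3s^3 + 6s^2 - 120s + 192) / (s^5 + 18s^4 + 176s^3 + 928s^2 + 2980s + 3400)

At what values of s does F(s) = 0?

Set the numerator to zero: 3s^3 + 6s^2 - 120s + 192 = 0, i.e. 3·(s^3 + 2s^2 - 40s + 64) = 0.
Factoring: (s + 8)(s - 2)(s - 4) = 0.

s = -8, 2, 4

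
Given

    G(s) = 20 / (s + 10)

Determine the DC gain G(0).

G(0) = 2

At s = 0 each factor (s + a) contributes a and each (s^2 + bs + c) contributes c.
G(0) = 20·1 / ((10)) = 20/10 = 2.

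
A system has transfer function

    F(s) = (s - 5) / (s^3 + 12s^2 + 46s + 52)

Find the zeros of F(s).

s = 5

Set the numerator to zero: s - 5 = 0.
So s = 5.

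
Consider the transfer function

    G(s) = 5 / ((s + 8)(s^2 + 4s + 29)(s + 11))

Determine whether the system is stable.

stable

The poles can be read from the denominator factors: s = -8, -2 + 5j, -2 - 5j, -11.
Since all poles lie strictly in the left half-plane, the system is stable.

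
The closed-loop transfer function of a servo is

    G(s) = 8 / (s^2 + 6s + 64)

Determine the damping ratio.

ζ = 0.375

Compare the denominator to the standard form s^2 + 2ζωₙs + ωₙ².
ωₙ² = 64, so ωₙ = 8 rad/s.
2ζωₙ = 6, so ζ = 6/(2·8) = 0.375.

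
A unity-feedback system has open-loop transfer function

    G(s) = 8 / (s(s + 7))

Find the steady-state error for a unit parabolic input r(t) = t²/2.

e_ss = ∞

G(s) has one pole at the origin.
This is a Type 1 system; Ka = lim_{s→0} s^2·G(s) = 0, so the steady-state error for a parabola input is infinite.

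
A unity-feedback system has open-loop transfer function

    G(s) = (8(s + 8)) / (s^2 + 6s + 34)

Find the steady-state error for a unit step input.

e_ss = 0.3469

G(s) has no poles at the origin.
This is a Type 0 system. Kp = lim_{s→0} G(s) = 64/34 = 32/17.
e_ss = 1/(1 + Kp) = 1/(1 + 32/17) = 17/49 ≈ 0.3469.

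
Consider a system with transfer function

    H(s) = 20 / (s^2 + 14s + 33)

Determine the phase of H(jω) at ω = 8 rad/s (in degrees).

At s = j8: numerator = 20, denominator = -31 + j112.
∠H = ∠num − ∠den = 0° − (105.47°) = -105.5°.

∠H(j8) ≈ -105.5°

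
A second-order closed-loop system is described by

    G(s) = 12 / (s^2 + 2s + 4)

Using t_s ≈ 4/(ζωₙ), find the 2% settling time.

Comparing s^2 + 2s + 4 to s^2 + 2ζωₙs + ωₙ²: ωₙ = 2 rad/s and ζ = 2/(2·2) = 0.5.
ζωₙ = 2/2 = 1, so t_s ≈ 4/(ζωₙ) = 4/1 = 4 s.

t_s ≈ 4 s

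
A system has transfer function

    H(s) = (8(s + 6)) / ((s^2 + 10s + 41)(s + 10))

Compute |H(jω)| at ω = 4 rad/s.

Substitute s = j4: numerator = 48 + j32, denominator = 90 + j500.
|H(j4)| = |48 + j32| / |90 + j500| = 57.689 / 508.04 ≈ 0.1136.

|H(j4)| ≈ 0.1136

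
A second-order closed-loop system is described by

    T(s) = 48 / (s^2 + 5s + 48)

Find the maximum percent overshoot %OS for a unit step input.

%OS ≈ 29.7%

Comparing s^2 + 5s + 48 to s^2 + 2ζωₙs + ωₙ²: ωₙ = √48 ≈ 6.928 rad/s and ζ = 5/(2·√48) ≈ 0.3608.
%OS = 100·exp(−πζ/√(1−ζ²)) = 100·exp(−π·0.3608/√(1−0.3608²)) ≈ 29.7%.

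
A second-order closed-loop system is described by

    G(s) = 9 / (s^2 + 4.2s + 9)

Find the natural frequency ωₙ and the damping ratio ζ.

Compare the denominator to the standard form s^2 + 2ζωₙs + ωₙ².
ωₙ² = 9, so ωₙ = 3 rad/s.
2ζωₙ = 4.2, so ζ = 4.2/(2·3) = 0.7.

ωₙ = 3 rad/s, ζ = 0.7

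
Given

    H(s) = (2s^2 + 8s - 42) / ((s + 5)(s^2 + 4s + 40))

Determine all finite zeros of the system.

s = 3, -7

Set the numerator to zero: 2s^2 + 8s - 42 = 0, i.e. 2·(s^2 + 4s - 21) = 0.
Factoring: (s - 3)(s + 7) = 0.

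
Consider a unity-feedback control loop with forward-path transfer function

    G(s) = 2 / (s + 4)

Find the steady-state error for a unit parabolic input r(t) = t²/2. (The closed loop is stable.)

e_ss = ∞

G(s) has no poles at the origin.
This is a Type 0 system; Ka = lim_{s→0} s^2·G(s) = 0, so the steady-state error for a parabola input is infinite.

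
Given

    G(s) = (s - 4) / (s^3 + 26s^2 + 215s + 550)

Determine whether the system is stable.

The denominator s^3 + 26s^2 + 215s + 550 factors as (s + 11)(s + 10)(s + 5), giving poles at s = -11, -10, -5.
Since all poles lie strictly in the left half-plane, the system is stable.

stable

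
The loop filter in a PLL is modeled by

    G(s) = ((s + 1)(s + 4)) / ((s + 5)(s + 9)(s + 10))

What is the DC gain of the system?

G(0) = 2/225 ≈ 0.008889

At s = 0 each factor (s + a) contributes a and each (s^2 + bs + c) contributes c.
G(0) = 1·(1) · (4) / ((5) · (9) · (10)) = 4/450 = 2/225.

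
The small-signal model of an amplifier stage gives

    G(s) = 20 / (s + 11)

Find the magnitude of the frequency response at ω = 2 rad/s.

|G(j2)| ≈ 1.789

Substitute s = j2: numerator = 20, denominator = 11 + j2.
|G(j2)| = |20| / |11 + j2| = 20 / 11.180 ≈ 1.789.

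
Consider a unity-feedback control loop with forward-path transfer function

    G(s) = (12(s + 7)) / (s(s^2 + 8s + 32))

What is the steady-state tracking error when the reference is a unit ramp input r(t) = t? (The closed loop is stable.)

e_ss = 0.3810

G(s) has one pole at the origin.
This is a Type 1 system. Kv = lim_{s→0} s·G(s) = 84/32 = 21/8.
e_ss = 1/Kv = 1/(21/8) = 8/21 ≈ 0.3810.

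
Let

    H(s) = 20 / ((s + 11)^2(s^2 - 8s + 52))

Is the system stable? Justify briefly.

unstable

The poles can be read from the denominator factors: s = -11, 4 ± 6j, -11.
Since the pole(s) at s = 4 + 6j, 4 - 6j lie in the right half-plane, the system is unstable.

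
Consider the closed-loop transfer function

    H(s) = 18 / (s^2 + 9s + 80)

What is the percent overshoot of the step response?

%OS ≈ 16.1%

Comparing s^2 + 9s + 80 to s^2 + 2ζωₙs + ωₙ²: ωₙ = √80 ≈ 8.944 rad/s and ζ = 9/(2·√80) ≈ 0.5031.
%OS = 100·exp(−πζ/√(1−ζ²)) = 100·exp(−π·0.5031/√(1−0.5031²)) ≈ 16.1%.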